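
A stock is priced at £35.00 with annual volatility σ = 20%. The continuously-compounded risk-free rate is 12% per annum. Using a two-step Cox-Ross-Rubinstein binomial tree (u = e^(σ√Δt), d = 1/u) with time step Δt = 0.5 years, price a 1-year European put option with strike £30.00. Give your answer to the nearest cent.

£0.32

CRR parameters: u = e^(σ√Δt) = e^(0.2·√0.5) = 1.1519, d = 1/u = 0.8681
Per-period rate: rΔt = 0.12·0.5 = 0.06, so R = e^0.06 = 1.0618
Risk-neutral probability p = (e^0.06 − 0.8681)/(1.1519 − 0.8681) = 0.1937/0.2838 = 0.6826
Terminal stock prices: S_uu = 46.44, S_ud = 35, S_dd = 26.38
Terminal payoffs (K − S): max(-16.44, 0) = 0, max(-5, 0) = 0, max(3.623, 0) = 3.623
Node u (S = 40.32): V_u = e^(−0.06)·[0.6826·0.0000 + 0.3174·0.0000] = 0.0000
Node d (S = 30.38): V_d = e^(−0.06)·[0.6826·0.0000 + 0.3174·3.6227] = 1.0829
Node 0 (S = 35): V_0 = e^(−0.06)·[0.6826·0.0000 + 0.3174·1.0829] = 0.3237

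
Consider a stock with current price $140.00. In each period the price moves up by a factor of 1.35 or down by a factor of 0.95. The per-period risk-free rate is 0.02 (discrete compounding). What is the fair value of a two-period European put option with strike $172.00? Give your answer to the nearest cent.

Risk-neutral probability p = (1 + 0.02 − 0.95)/(1.35 − 0.95) = 0.0700/0.4000 = 0.1750
Terminal stock prices: S_uu = 255.2, S_ud = 179.5, S_dd = 126.3
Terminal payoffs (K − S): max(-83.15, 0) = 0, max(-7.55, 0) = 0, max(45.65, 0) = 45.65
Node u (S = 189): V_u = 1/1.02·[0.1750·0.0000 + 0.8250·0.0000] = 0.0000
Node d (S = 133): V_d = 1/1.02·[0.1750·0.0000 + 0.8250·45.6500] = 36.9228
Node 0 (S = 140): V_0 = 1/1.02·[0.1750·0.0000 + 0.8250·36.9228] = 29.8640

$29.86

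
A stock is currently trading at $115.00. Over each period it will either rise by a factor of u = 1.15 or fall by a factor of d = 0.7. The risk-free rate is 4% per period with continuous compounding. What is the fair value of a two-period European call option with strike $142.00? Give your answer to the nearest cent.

$5.34

Risk-neutral probability p = (e^0.04 − 0.7)/(1.15 − 0.7) = 0.3408/0.4500 = 0.7574
Terminal stock prices: S_uu = 152.1, S_ud = 92.57, S_dd = 56.35
Terminal payoffs (S − K): max(10.09, 0) = 10.09, max(-49.43, 0) = 0, max(-85.65, 0) = 0
Node u (S = 132.2): V_u = e^(−0.04)·[0.7574·10.0875 + 0.2426·0.0000] = 7.3403
Node d (S = 80.5): V_d = e^(−0.04)·[0.7574·0.0000 + 0.2426·0.0000] = 0.0000
Node 0 (S = 115): V_0 = e^(−0.04)·[0.7574·7.3403 + 0.2426·0.0000] = 5.3412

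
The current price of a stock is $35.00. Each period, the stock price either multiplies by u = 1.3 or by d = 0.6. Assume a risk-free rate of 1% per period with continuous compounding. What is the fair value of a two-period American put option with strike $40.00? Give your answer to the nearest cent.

$10.81

Risk-neutral probability p = (e^0.01 − 0.6)/(1.3 − 0.6) = 0.4101/0.7000 = 0.5858
Terminal stock prices: S_uu = 59.15, S_ud = 27.3, S_dd = 12.6
Terminal payoffs (K − S): max(-19.15, 0) = 0, max(12.7, 0) = 12.7, max(27.4, 0) = 27.4
Node u (S = 45.5): continuation = e^(−0.01)·[0.5858·0.0000 + 0.4142·12.7000] = 5.2082; exercise value = 0.0000 ≤ continuation, so V_u = 5.2082
Node d (S = 21): continuation = e^(−0.01)·[0.5858·12.7000 + 0.4142·27.4000] = 18.6020; exercise value = 19.0000 > continuation, so V_d = 19.0000 (exercise)
Node 0 (S = 35): continuation = e^(−0.01)·[0.5858·5.2082 + 0.4142·19.0000] = 10.8123; exercise value = 5.0000 ≤ continuation, so V_0 = 10.8123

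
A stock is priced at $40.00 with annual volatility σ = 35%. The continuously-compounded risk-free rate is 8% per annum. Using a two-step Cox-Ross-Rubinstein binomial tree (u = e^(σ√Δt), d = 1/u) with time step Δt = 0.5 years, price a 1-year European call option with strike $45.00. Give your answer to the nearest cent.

CRR parameters: u = e^(σ√Δt) = e^(0.35·√0.5) = 1.2808, d = 1/u = 0.7808
Per-period rate: rΔt = 0.08·0.5 = 0.04, so R = e^0.04 = 1.0408
Risk-neutral probability p = (e^0.04 − 0.7808)/(1.2808 − 0.7808) = 0.2601/0.5000 = 0.5201
Terminal stock prices: S_uu = 65.62, S_ud = 40, S_dd = 24.38
Terminal payoffs (S − K): max(20.62, 0) = 20.62, max(-5, 0) = 0, max(-20.62, 0) = 0
Node u (S = 51.23): V_u = e^(−0.04)·[0.5201·20.6183 + 0.4799·0.0000] = 10.3022
Node d (S = 31.23): V_d = e^(−0.04)·[0.5201·0.0000 + 0.4799·0.0000] = 0.0000
Node 0 (S = 40): V_0 = e^(−0.04)·[0.5201·10.3022 + 0.4799·0.0000] = 5.1477

$5.15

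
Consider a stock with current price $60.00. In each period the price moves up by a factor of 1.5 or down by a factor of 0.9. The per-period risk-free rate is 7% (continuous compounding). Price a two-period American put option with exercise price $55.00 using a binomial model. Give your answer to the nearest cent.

Risk-neutral probability p = (e^0.07 − 0.9)/(1.5 − 0.9) = 0.1725/0.6000 = 0.2875
Terminal stock prices: S_uu = 135, S_ud = 81, S_dd = 48.6
Terminal payoffs (K − S): max(-80, 0) = 0, max(-26, 0) = 0, max(6.4, 0) = 6.4
Node u (S = 90): continuation = e^(−0.07)·[0.2875·0.0000 + 0.7125·0.0000] = 0.0000; exercise value = 0.0000 ≤ continuation, so V_u = 0.0000
Node d (S = 54): continuation = e^(−0.07)·[0.2875·0.0000 + 0.7125·6.4000] = 4.2516; exercise value = 1.0000 ≤ continuation, so V_d = 4.2516
Node 0 (S = 60): continuation = e^(−0.07)·[0.2875·0.0000 + 0.7125·4.2516] = 2.8244; exercise value = 0.0000 ≤ continuation, so V_0 = 2.8244

$2.82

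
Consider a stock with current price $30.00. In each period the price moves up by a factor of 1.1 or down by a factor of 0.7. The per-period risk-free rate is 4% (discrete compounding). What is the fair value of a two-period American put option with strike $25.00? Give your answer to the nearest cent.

Risk-neutral probability p = (1 + 0.04 − 0.7)/(1.1 − 0.7) = 0.3400/0.4000 = 0.8500
Terminal stock prices: S_uu = 36.3, S_ud = 23.1, S_dd = 14.7
Terminal payoffs (K − S): max(-11.3, 0) = 0, max(1.9, 0) = 1.9, max(10.3, 0) = 10.3
Node u (S = 33): continuation = 1/1.04·[0.8500·0.0000 + 0.1500·1.9000] = 0.2740; exercise value = 0.0000 ≤ continuation, so V_u = 0.2740
Node d (S = 21): continuation = 1/1.04·[0.8500·1.9000 + 0.1500·10.3000] = 3.0385; exercise value = 4.0000 > continuation, so V_d = 4.0000 (exercise)
Node 0 (S = 30): continuation = 1/1.04·[0.8500·0.2740 + 0.1500·4.0000] = 0.8009; exercise value = 0.0000 ≤ continuation, so V_0 = 0.8009

$0.80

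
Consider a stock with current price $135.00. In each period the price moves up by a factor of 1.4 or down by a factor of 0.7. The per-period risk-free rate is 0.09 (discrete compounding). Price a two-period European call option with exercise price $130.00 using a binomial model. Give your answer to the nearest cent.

$36.12

Risk-neutral probability p = (1 + 0.09 − 0.7)/(1.4 − 0.7) = 0.3900/0.7000 = 0.5571
Terminal stock prices: S_uu = 264.6, S_ud = 132.3, S_dd = 66.15
Terminal payoffs (S − K): max(134.6, 0) = 134.6, max(2.3, 0) = 2.3, max(-63.85, 0) = 0
Node u (S = 189): V_u = 1/1.09·[0.5571·134.6000 + 0.4429·2.3000] = 69.7339
Node d (S = 94.5): V_d = 1/1.09·[0.5571·2.3000 + 0.4429·0.0000] = 1.1756
Node 0 (S = 135): V_0 = 1/1.09·[0.5571·69.7339 + 0.4429·1.1756] = 36.1215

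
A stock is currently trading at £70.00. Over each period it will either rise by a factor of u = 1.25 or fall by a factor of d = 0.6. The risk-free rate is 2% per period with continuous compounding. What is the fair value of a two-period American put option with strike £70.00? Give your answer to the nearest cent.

Risk-neutral probability p = (e^0.02 − 0.6)/(1.25 − 0.6) = 0.4202/0.6500 = 0.6465
Terminal stock prices: S_uu = 109.4, S_ud = 52.5, S_dd = 25.2
Terminal payoffs (K − S): max(-39.38, 0) = 0, max(17.5, 0) = 17.5, max(44.8, 0) = 44.8
Node u (S = 87.5): continuation = e^(−0.02)·[0.6465·0.0000 + 0.3535·17.5000] = 6.0644; exercise value = 0.0000 ≤ continuation, so V_u = 6.0644
Node d (S = 42): continuation = e^(−0.02)·[0.6465·17.5000 + 0.3535·44.8000] = 26.6139; exercise value = 28.0000 > continuation, so V_d = 28.0000 (exercise)
Node 0 (S = 70): continuation = e^(−0.02)·[0.6465·6.0644 + 0.3535·28.0000] = 13.5458; exercise value = 0.0000 ≤ continuation, so V_0 = 13.5458

£13.55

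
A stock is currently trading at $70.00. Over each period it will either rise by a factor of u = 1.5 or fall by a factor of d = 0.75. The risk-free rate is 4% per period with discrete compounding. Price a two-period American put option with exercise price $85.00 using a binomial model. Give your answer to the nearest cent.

Risk-neutral probability p = (1 + 0.04 − 0.75)/(1.5 − 0.75) = 0.2900/0.7500 = 0.3867
Terminal stock prices: S_uu = 157.5, S_ud = 78.75, S_dd = 39.38
Terminal payoffs (K − S): max(-72.5, 0) = 0, max(6.25, 0) = 6.25, max(45.62, 0) = 45.62
Node u (S = 105): continuation = 1/1.04·[0.3867·0.0000 + 0.6133·6.2500] = 3.6859; exercise value = 0.0000 ≤ continuation, so V_u = 3.6859
Node d (S = 52.5): continuation = 1/1.04·[0.3867·6.2500 + 0.6133·45.6250] = 29.2308; exercise value = 32.5000 > continuation, so V_d = 32.5000 (exercise)
Node 0 (S = 70): continuation = 1/1.04·[0.3867·3.6859 + 0.6133·32.5000] = 20.5371; exercise value = 15.0000 ≤ continuation, so V_0 = 20.5371

$20.54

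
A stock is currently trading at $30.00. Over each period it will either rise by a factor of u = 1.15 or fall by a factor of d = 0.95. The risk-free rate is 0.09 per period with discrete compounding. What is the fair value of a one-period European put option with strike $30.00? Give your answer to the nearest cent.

$0.41

Risk-neutral probability p = (1 + 0.09 − 0.95)/(1.15 − 0.95) = 0.1400/0.2000 = 0.7000
Terminal stock prices: S_u = 34.5, S_d = 28.5
Terminal payoffs (K − S): max(-4.5, 0) = 0, max(1.5, 0) = 1.5
Node 0 (S = 30): V_0 = 1/1.09·[0.7000·0.0000 + 0.3000·1.5000] = 0.4128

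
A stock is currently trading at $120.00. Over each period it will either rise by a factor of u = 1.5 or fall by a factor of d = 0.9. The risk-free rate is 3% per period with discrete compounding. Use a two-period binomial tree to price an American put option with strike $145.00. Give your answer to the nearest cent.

$28.14

Risk-neutral probability p = (1 + 0.03 − 0.9)/(1.5 − 0.9) = 0.1300/0.6000 = 0.2167
Terminal stock prices: S_uu = 270, S_ud = 162, S_dd = 97.2
Terminal payoffs (K − S): max(-125, 0) = 0, max(-17, 0) = 0, max(47.8, 0) = 47.8
Node u (S = 180): continuation = 1/1.03·[0.2167·0.0000 + 0.7833·0.0000] = 0.0000; exercise value = 0.0000 ≤ continuation, so V_u = 0.0000
Node d (S = 108): continuation = 1/1.03·[0.2167·0.0000 + 0.7833·47.8000] = 36.3528; exercise value = 37.0000 > continuation, so V_d = 37.0000 (exercise)
Node 0 (S = 120): continuation = 1/1.03·[0.2167·0.0000 + 0.7833·37.0000] = 28.1392; exercise value = 25.0000 ≤ continuation, so V_0 = 28.1392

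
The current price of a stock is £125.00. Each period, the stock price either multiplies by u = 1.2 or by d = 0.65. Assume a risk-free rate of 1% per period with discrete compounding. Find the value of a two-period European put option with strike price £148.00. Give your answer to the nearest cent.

Risk-neutral probability p = (1 + 0.01 − 0.65)/(1.2 − 0.65) = 0.3600/0.5500 = 0.6545
Terminal stock prices: S_uu = 180, S_ud = 97.5, S_dd = 52.81
Terminal payoffs (K − S): max(-32, 0) = 0, max(50.5, 0) = 50.5, max(95.19, 0) = 95.19
Node u (S = 150): V_u = 1/1.01·[0.6545·0.0000 + 0.3455·50.5000] = 17.2727
Node d (S = 81.25): V_d = 1/1.01·[0.6545·50.5000 + 0.3455·95.1875] = 65.2847
Node 0 (S = 125): V_0 = 1/1.01·[0.6545·17.2727 + 0.3455·65.2847] = 33.5234

£33.52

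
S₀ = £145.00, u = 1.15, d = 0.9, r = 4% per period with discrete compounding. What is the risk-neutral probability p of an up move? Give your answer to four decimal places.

p = 0.5600

Risk-neutral probability p = (1 + 0.04 − 0.9)/(1.15 − 0.9) = 0.1400/0.2500 = 0.5600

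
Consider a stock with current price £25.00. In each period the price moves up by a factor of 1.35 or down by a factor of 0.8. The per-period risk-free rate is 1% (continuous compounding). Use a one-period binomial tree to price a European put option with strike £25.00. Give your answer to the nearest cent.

£3.06

Risk-neutral probability p = (e^0.01 − 0.8)/(1.35 − 0.8) = 0.2101/0.5500 = 0.3819
Terminal stock prices: S_u = 33.75, S_d = 20
Terminal payoffs (K − S): max(-8.75, 0) = 0, max(5, 0) = 5
Node 0 (S = 25): V_0 = e^(−0.01)·[0.3819·0.0000 + 0.6181·5.0000] = 3.0597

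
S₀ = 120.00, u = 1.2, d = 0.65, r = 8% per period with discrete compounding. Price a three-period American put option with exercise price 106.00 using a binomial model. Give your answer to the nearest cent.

Risk-neutral probability p = (1 + 0.08 − 0.65)/(1.2 − 0.65) = 0.4300/0.5500 = 0.7818
Terminal stock prices: S_uuu = 207.4, S_uud = 112.3, S_udd = 60.84, S_ddd = 32.95
Terminal payoffs (K − S): max(-101.4, 0) = 0, max(-6.32, 0) = 0, max(45.16, 0) = 45.16, max(73.05, 0) = 73.05
Node uu (S = 172.8): continuation = 1/1.08·[0.7818·0.0000 + 0.2182·0.0000] = 0.0000; exercise value = 0.0000 ≤ continuation, so V_uu = 0.0000
Node ud (S = 93.6): continuation = 1/1.08·[0.7818·0.0000 + 0.2182·45.1600] = 9.1232; exercise value = 12.4000 > continuation, so V_ud = 12.4000 (exercise)
Node dd (S = 50.7): continuation = 1/1.08·[0.7818·45.1600 + 0.2182·73.0450] = 47.4481; exercise value = 55.3000 > continuation, so V_dd = 55.3000 (exercise)
Node u (S = 144): continuation = 1/1.08·[0.7818·0.0000 + 0.2182·12.4000] = 2.5051; exercise value = 0.0000 ≤ continuation, so V_u = 2.5051
Node d (S = 78): continuation = 1/1.08·[0.7818·12.4000 + 0.2182·55.3000] = 20.1481; exercise value = 28.0000 > continuation, so V_d = 28.0000 (exercise)
Node 0 (S = 120): continuation = 1/1.08·[0.7818·2.5051 + 0.2182·28.0000] = 7.4700; exercise value = 0.0000 ≤ continuation, so V_0 = 7.4700

7.47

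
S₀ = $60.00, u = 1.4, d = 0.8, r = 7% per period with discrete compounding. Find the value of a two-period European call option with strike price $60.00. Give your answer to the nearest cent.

Risk-neutral probability p = (1 + 0.07 − 0.8)/(1.4 − 0.8) = 0.2700/0.6000 = 0.4500
Terminal stock prices: S_uu = 117.6, S_ud = 67.2, S_dd = 38.4
Terminal payoffs (S − K): max(57.6, 0) = 57.6, max(7.2, 0) = 7.2, max(-21.6, 0) = 0
Node u (S = 84): V_u = 1/1.07·[0.4500·57.6000 + 0.5500·7.2000] = 27.9252
Node d (S = 48): V_d = 1/1.07·[0.4500·7.2000 + 0.5500·0.0000] = 3.0280
Node 0 (S = 60): V_0 = 1/1.07·[0.4500·27.9252 + 0.5500·3.0280] = 13.3007

$13.30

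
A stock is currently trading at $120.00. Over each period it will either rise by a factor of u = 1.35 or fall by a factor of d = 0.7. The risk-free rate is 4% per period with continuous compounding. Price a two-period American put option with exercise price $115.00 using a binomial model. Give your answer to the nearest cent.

Risk-neutral probability p = (e^0.04 − 0.7)/(1.35 − 0.7) = 0.3408/0.6500 = 0.5243
Terminal stock prices: S_uu = 218.7, S_ud = 113.4, S_dd = 58.8
Terminal payoffs (K − S): max(-103.7, 0) = 0, max(1.6, 0) = 1.6, max(56.2, 0) = 56.2
Node u (S = 162): continuation = e^(−0.04)·[0.5243·0.0000 + 0.4757·1.6000] = 0.7312; exercise value = 0.0000 ≤ continuation, so V_u = 0.7312
Node d (S = 84): continuation = e^(−0.04)·[0.5243·1.6000 + 0.4757·56.2000] = 26.4908; exercise value = 31.0000 > continuation, so V_d = 31.0000 (exercise)
Node 0 (S = 120): continuation = e^(−0.04)·[0.5243·0.7312 + 0.4757·31.0000] = 14.5361; exercise value = 0.0000 ≤ continuation, so V_0 = 14.5361

$14.54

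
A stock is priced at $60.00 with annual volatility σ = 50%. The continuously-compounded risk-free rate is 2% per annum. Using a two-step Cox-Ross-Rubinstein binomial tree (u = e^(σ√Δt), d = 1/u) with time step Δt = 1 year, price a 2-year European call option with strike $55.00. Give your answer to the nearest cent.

$18.66

CRR parameters: u = e^(σ√Δt) = e^(0.5·√1) = 1.6487, d = 1/u = 0.6065
Per-period rate: rΔt = 0.02·1 = 0.02, so R = e^0.02 = 1.0202
Risk-neutral probability p = (e^0.02 − 0.6065)/(1.6487 − 0.6065) = 0.4137/1.0422 = 0.3969
Terminal stock prices: S_uu = 163.1, S_ud = 60, S_dd = 22.07
Terminal payoffs (S − K): max(108.1, 0) = 108.1, max(5, 0) = 5, max(-32.93, 0) = 0
Node u (S = 98.92): V_u = e^(−0.02)·[0.3969·108.0969 + 0.6031·5.0000] = 45.0123
Node d (S = 36.39): V_d = e^(−0.02)·[0.3969·5.0000 + 0.6031·0.0000] = 1.9453
Node 0 (S = 60): V_0 = e^(−0.02)·[0.3969·45.0123 + 0.6031·1.9453] = 18.6627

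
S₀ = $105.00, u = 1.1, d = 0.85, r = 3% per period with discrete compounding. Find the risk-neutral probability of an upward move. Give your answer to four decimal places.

Risk-neutral probability p = (1 + 0.03 − 0.85)/(1.1 − 0.85) = 0.1800/0.2500 = 0.7200

p = 0.7200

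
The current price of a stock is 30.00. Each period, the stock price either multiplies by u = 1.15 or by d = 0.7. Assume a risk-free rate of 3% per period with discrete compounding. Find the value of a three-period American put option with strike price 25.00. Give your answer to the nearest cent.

Risk-neutral probability p = (1 + 0.03 − 0.7)/(1.15 − 0.7) = 0.3300/0.4500 = 0.7333
Terminal stock prices: S_uuu = 45.63, S_uud = 27.77, S_udd = 16.9, S_ddd = 10.29
Terminal payoffs (K − S): max(-20.63, 0) = 0, max(-2.772, 0) = 0, max(8.095, 0) = 8.095, max(14.71, 0) = 14.71
Node uu (S = 39.67): continuation = 1/1.03·[0.7333·0.0000 + 0.2667·0.0000] = 0.0000; exercise value = 0.0000 ≤ continuation, so V_uu = 0.0000
Node ud (S = 24.15): continuation = 1/1.03·[0.7333·0.0000 + 0.2667·8.0950] = 2.0958; exercise value = 0.8500 ≤ continuation, so V_ud = 2.0958
Node dd (S = 14.7): continuation = 1/1.03·[0.7333·8.0950 + 0.2667·14.7100] = 9.5718; exercise value = 10.3000 > continuation, so V_dd = 10.3000 (exercise)
Node u (S = 34.5): continuation = 1/1.03·[0.7333·0.0000 + 0.2667·2.0958] = 0.5426; exercise value = 0.0000 ≤ continuation, so V_u = 0.5426
Node d (S = 21): continuation = 1/1.03·[0.7333·2.0958 + 0.2667·10.3000] = 4.1588; exercise value = 4.0000 ≤ continuation, so V_d = 4.1588
Node 0 (S = 30): continuation = 1/1.03·[0.7333·0.5426 + 0.2667·4.1588] = 1.4630; exercise value = 0.0000 ≤ continuation, so V_0 = 1.4630

1.46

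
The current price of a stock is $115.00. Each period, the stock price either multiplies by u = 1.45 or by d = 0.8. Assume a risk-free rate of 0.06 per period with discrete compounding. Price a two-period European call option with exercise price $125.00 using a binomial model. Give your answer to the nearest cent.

Risk-neutral probability p = (1 + 0.06 − 0.8)/(1.45 − 0.8) = 0.2600/0.6500 = 0.4000
Terminal stock prices: S_uu = 241.8, S_ud = 133.4, S_dd = 73.6
Terminal payoffs (S − K): max(116.8, 0) = 116.8, max(8.4, 0) = 8.4, max(-51.4, 0) = 0
Node u (S = 166.8): V_u = 1/1.06·[0.4000·116.7875 + 0.6000·8.4000] = 48.8255
Node d (S = 92): V_d = 1/1.06·[0.4000·8.4000 + 0.6000·0.0000] = 3.1698
Node 0 (S = 115): V_0 = 1/1.06·[0.4000·48.8255 + 0.6000·3.1698] = 20.2189

$20.22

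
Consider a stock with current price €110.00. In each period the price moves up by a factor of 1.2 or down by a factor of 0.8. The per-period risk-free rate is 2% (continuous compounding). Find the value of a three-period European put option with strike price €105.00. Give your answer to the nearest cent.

€10.61

Risk-neutral probability p = (e^0.02 − 0.8)/(1.2 − 0.8) = 0.2202/0.4000 = 0.5505
Terminal stock prices: S_uuu = 190.1, S_uud = 126.7, S_udd = 84.48, S_ddd = 56.32
Terminal payoffs (K − S): max(-85.08, 0) = 0, max(-21.72, 0) = 0, max(20.52, 0) = 20.52, max(48.68, 0) = 48.68
Node uu (S = 158.4): V_uu = e^(−0.02)·[0.5505·0.0000 + 0.4495·0.0000] = 0.0000
Node ud (S = 105.6): V_ud = e^(−0.02)·[0.5505·0.0000 + 0.4495·20.5200] = 9.0410
Node dd (S = 70.4): V_dd = e^(−0.02)·[0.5505·20.5200 + 0.4495·48.6800] = 32.5209
Node u (S = 132): V_u = e^(−0.02)·[0.5505·0.0000 + 0.4495·9.0410] = 3.9834
Node d (S = 88): V_d = e^(−0.02)·[0.5505·9.0410 + 0.4495·32.5209] = 19.2071
Node 0 (S = 110): V_0 = e^(−0.02)·[0.5505·3.9834 + 0.4495·19.2071] = 10.6121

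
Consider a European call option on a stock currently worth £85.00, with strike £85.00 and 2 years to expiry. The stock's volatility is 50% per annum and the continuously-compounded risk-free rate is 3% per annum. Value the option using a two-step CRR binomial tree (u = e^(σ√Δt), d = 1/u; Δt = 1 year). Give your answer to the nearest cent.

£22.76

CRR parameters: u = e^(σ√Δt) = e^(0.5·√1) = 1.6487, d = 1/u = 0.6065
Per-period rate: rΔt = 0.03·1 = 0.03, so R = e^0.03 = 1.0305
Risk-neutral probability p = (e^0.03 − 0.6065)/(1.6487 − 0.6065) = 0.4239/1.0422 = 0.4068
Terminal stock prices: S_uu = 231.1, S_ud = 85, S_dd = 31.27
Terminal payoffs (S − K): max(146.1, 0) = 146.1, max(0, 0) = 0, max(-53.73, 0) = 0
Node u (S = 140.1): V_u = e^(−0.03)·[0.4068·146.0540 + 0.5932·0.0000] = 57.6534
Node d (S = 51.56): V_d = e^(−0.03)·[0.4068·0.0000 + 0.5932·0.0000] = 0.0000
Node 0 (S = 85): V_0 = e^(−0.03)·[0.4068·57.6534 + 0.5932·0.0000] = 22.7582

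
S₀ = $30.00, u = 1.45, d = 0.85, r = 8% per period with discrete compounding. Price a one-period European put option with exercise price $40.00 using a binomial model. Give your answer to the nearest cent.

Risk-neutral probability p = (1 + 0.08 − 0.85)/(1.45 − 0.85) = 0.2300/0.6000 = 0.3833
Terminal stock prices: S_u = 43.5, S_d = 25.5
Terminal payoffs (K − S): max(-3.5, 0) = 0, max(14.5, 0) = 14.5
Node 0 (S = 30): V_0 = 1/1.08·[0.3833·0.0000 + 0.6167·14.5000] = 8.2793

$8.28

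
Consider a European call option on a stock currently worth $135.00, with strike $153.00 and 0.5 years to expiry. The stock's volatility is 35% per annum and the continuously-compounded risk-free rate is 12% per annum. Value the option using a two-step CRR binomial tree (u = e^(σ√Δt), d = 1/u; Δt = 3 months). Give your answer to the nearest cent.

CRR parameters: u = e^(σ√Δt) = e^(0.35·√0.25) = 1.1912, d = 1/u = 0.8395
Per-period rate: rΔt = 0.12·0.25 = 0.03, so R = e^0.03 = 1.0305
Risk-neutral probability p = (e^0.03 − 0.8395)/(1.1912 − 0.8395) = 0.1910/0.3518 = 0.5429
Terminal stock prices: S_uu = 191.6, S_ud = 135, S_dd = 95.13
Terminal payoffs (S − K): max(38.57, 0) = 38.57, max(-18, 0) = 0, max(-57.87, 0) = 0
Node u (S = 160.8): V_u = e^(−0.03)·[0.5429·38.5741 + 0.4571·0.0000] = 20.3242
Node d (S = 113.3): V_d = e^(−0.03)·[0.5429·0.0000 + 0.4571·0.0000] = 0.0000
Node 0 (S = 135): V_0 = e^(−0.03)·[0.5429·20.3242 + 0.4571·0.0000] = 10.7085

$10.71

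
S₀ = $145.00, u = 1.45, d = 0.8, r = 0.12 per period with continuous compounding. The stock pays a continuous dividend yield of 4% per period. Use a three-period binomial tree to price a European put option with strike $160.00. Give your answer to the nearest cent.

Per-period risk-free factor R = e^0.12 = 1.1275; dividend-adjusted growth = e^(0.12−0.04) = 1.0833.
Risk-neutral probability p = (1.0833 − 0.8)/(1.45 − 0.8) = 0.2833/0.6500 = 0.4358
Terminal stock prices: S_uuu = 442.1, S_uud = 243.9, S_udd = 134.6, S_ddd = 74.24
Terminal payoffs (K − S): max(-282.1, 0) = 0, max(-83.89, 0) = 0, max(25.44, 0) = 25.44, max(85.76, 0) = 85.76
Node uu (S = 304.9): V_uu = e^(−0.12)·[0.4358·0.0000 + 0.5642·0.0000] = 0.0000
Node ud (S = 168.2): V_ud = e^(−0.12)·[0.4358·0.0000 + 0.5642·25.4400] = 12.7296
Node dd (S = 92.8): V_dd = e^(−0.12)·[0.4358·25.4400 + 0.5642·85.7600] = 52.7460
Node u (S = 210.2): V_u = e^(−0.12)·[0.4358·0.0000 + 0.5642·12.7296] = 6.3696
Node d (S = 116): V_d = e^(−0.12)·[0.4358·12.7296 + 0.5642·52.7460] = 31.3134
Node 0 (S = 145): V_0 = e^(−0.12)·[0.4358·6.3696 + 0.5642·31.3134] = 18.1307

$18.13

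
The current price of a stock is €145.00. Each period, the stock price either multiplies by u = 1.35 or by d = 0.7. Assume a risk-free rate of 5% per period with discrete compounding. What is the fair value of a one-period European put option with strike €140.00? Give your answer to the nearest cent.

€16.92

Risk-neutral probability p = (1 + 0.05 − 0.7)/(1.35 − 0.7) = 0.3500/0.6500 = 0.5385
Terminal stock prices: S_u = 195.8, S_d = 101.5
Terminal payoffs (K − S): max(-55.75, 0) = 0, max(38.5, 0) = 38.5
Node 0 (S = 145): V_0 = 1/1.05·[0.5385·0.0000 + 0.4615·38.5000] = 16.9231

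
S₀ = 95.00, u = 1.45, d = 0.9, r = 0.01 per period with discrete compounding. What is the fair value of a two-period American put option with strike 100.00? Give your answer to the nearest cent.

Risk-neutral probability p = (1 + 0.01 − 0.9)/(1.45 − 0.9) = 0.1100/0.5500 = 0.2000
Terminal stock prices: S_uu = 199.7, S_ud = 124, S_dd = 76.95
Terminal payoffs (K − S): max(-99.74, 0) = 0, max(-23.98, 0) = 0, max(23.05, 0) = 23.05
Node u (S = 137.8): continuation = 1/1.01·[0.2000·0.0000 + 0.8000·0.0000] = 0.0000; exercise value = 0.0000 ≤ continuation, so V_u = 0.0000
Node d (S = 85.5): continuation = 1/1.01·[0.2000·0.0000 + 0.8000·23.0500] = 18.2574; exercise value = 14.5000 ≤ continuation, so V_d = 18.2574
Node 0 (S = 95): continuation = 1/1.01·[0.2000·0.0000 + 0.8000·18.2574] = 14.4613; exercise value = 5.0000 ≤ continuation, so V_0 = 14.4613

14.46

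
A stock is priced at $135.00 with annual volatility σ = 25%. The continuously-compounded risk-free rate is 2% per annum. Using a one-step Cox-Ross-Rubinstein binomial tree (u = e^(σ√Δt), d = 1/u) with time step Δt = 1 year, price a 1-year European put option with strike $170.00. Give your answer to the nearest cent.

CRR parameters: u = e^(σ√Δt) = e^(0.25·√1) = 1.2840, d = 1/u = 0.7788
Per-period rate: rΔt = 0.02·1 = 0.02, so R = e^0.02 = 1.0202
Risk-neutral probability p = (e^0.02 − 0.7788)/(1.2840 − 0.7788) = 0.2414/0.5052 = 0.4778
Terminal stock prices: S_u = 173.3, S_d = 105.1
Terminal payoffs (K − S): max(-3.343, 0) = 0, max(64.86, 0) = 64.86
Node 0 (S = 135): V_0 = e^(−0.02)·[0.4778·0.0000 + 0.5222·64.8619] = 33.1997

$33.20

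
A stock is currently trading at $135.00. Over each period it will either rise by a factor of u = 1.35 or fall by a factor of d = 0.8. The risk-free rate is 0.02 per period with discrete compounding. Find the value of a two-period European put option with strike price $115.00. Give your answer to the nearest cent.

$9.90

Risk-neutral probability p = (1 + 0.02 − 0.8)/(1.35 − 0.8) = 0.2200/0.5500 = 0.4000
Terminal stock prices: S_uu = 246, S_ud = 145.8, S_dd = 86.4
Terminal payoffs (K − S): max(-131, 0) = 0, max(-30.8, 0) = 0, max(28.6, 0) = 28.6
Node u (S = 182.2): V_u = 1/1.02·[0.4000·0.0000 + 0.6000·0.0000] = 0.0000
Node d (S = 108): V_d = 1/1.02·[0.4000·0.0000 + 0.6000·28.6000] = 16.8235
Node 0 (S = 135): V_0 = 1/1.02·[0.4000·0.0000 + 0.6000·16.8235] = 9.8962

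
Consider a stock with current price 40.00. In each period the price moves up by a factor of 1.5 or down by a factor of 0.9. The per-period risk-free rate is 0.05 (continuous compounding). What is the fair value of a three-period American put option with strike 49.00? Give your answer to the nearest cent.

9.30

Risk-neutral probability p = (e^0.05 − 0.9)/(1.5 − 0.9) = 0.1513/0.6000 = 0.2521
Terminal stock prices: S_uuu = 135, S_uud = 81, S_udd = 48.6, S_ddd = 29.16
Terminal payoffs (K − S): max(-86, 0) = 0, max(-32, 0) = 0, max(0.4, 0) = 0.4, max(19.84, 0) = 19.84
Node uu (S = 90): continuation = e^(−0.05)·[0.2521·0.0000 + 0.7479·0.0000] = 0.0000; exercise value = 0.0000 ≤ continuation, so V_uu = 0.0000
Node ud (S = 54): continuation = e^(−0.05)·[0.2521·0.0000 + 0.7479·0.4000] = 0.2846; exercise value = 0.0000 ≤ continuation, so V_ud = 0.2846
Node dd (S = 32.4): continuation = e^(−0.05)·[0.2521·0.4000 + 0.7479·19.8400] = 14.2102; exercise value = 16.6000 > continuation, so V_dd = 16.6000 (exercise)
Node u (S = 60): continuation = e^(−0.05)·[0.2521·0.0000 + 0.7479·0.2846] = 0.2024; exercise value = 0.0000 ≤ continuation, so V_u = 0.2024
Node d (S = 36): continuation = e^(−0.05)·[0.2521·0.2846 + 0.7479·16.6000] = 11.8776; exercise value = 13.0000 > continuation, so V_d = 13.0000 (exercise)
Node 0 (S = 40): continuation = e^(−0.05)·[0.2521·0.2024 + 0.7479·13.0000] = 9.2968; exercise value = 9.0000 ≤ continuation, so V_0 = 9.2968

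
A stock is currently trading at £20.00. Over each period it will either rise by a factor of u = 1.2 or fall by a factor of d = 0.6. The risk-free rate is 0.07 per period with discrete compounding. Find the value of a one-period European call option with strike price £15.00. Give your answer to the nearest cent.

£6.59

Risk-neutral probability p = (1 + 0.07 − 0.6)/(1.2 − 0.6) = 0.4700/0.6000 = 0.7833
Terminal stock prices: S_u = 24, S_d = 12
Terminal payoffs (S − K): max(9, 0) = 9, max(-3, 0) = 0
Node 0 (S = 20): V_0 = 1/1.07·[0.7833·9.0000 + 0.2167·0.0000] = 6.5888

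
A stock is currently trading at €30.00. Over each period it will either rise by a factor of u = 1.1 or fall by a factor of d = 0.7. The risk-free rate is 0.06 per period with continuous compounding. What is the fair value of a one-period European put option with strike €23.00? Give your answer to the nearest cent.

€0.18

Risk-neutral probability p = (e^0.06 − 0.7)/(1.1 − 0.7) = 0.3618/0.4000 = 0.9046
Terminal stock prices: S_u = 33, S_d = 21
Terminal payoffs (K − S): max(-10, 0) = 0, max(2, 0) = 2
Node 0 (S = 30): V_0 = e^(−0.06)·[0.9046·0.0000 + 0.0954·2.0000] = 0.1797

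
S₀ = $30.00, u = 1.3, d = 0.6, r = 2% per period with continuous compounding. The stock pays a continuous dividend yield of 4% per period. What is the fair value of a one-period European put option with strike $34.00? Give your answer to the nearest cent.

$7.17

Per-period risk-free factor R = e^0.02 = 1.0202; dividend-adjusted growth = e^(0.02−0.04) = 0.9802.
Risk-neutral probability p = (0.9802 − 0.6)/(1.3 − 0.6) = 0.3802/0.7000 = 0.5431
Terminal stock prices: S_u = 39, S_d = 18
Terminal payoffs (K − S): max(-5, 0) = 0, max(16, 0) = 16
Node 0 (S = 30): V_0 = e^(−0.02)·[0.5431·0.0000 + 0.4569·16.0000] = 7.1650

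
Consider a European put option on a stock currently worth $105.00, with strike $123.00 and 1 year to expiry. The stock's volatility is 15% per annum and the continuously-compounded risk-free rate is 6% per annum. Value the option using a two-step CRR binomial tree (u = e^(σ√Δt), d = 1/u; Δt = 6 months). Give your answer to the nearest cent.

$13.28

CRR parameters: u = e^(σ√Δt) = e^(0.15·√0.5) = 1.1119, d = 1/u = 0.8994
Per-period rate: rΔt = 0.06·0.5 = 0.03, so R = e^0.03 = 1.0305
Risk-neutral probability p = (e^0.03 − 0.8994)/(1.1119 − 0.8994) = 0.1311/0.2125 = 0.6168
Terminal stock prices: S_uu = 129.8, S_ud = 105, S_dd = 84.93
Terminal payoffs (K − S): max(-6.813, 0) = 0, max(18, 0) = 18, max(38.07, 0) = 38.07
Node u (S = 116.7): V_u = e^(−0.03)·[0.6168·0.0000 + 0.3832·18.0000] = 6.6937
Node d (S = 94.43): V_d = e^(−0.03)·[0.6168·18.0000 + 0.3832·38.0699] = 24.9314
Node 0 (S = 105): V_0 = e^(−0.03)·[0.6168·6.6937 + 0.3832·24.9314] = 13.2780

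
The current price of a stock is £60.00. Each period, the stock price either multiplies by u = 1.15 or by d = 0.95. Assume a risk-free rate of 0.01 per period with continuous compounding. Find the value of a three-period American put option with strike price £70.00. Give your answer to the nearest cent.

£10.11

Risk-neutral probability p = (e^0.01 − 0.95)/(1.15 − 0.95) = 0.0601/0.2000 = 0.3003
Terminal stock prices: S_uuu = 91.25, S_uud = 75.38, S_udd = 62.27, S_ddd = 51.44
Terminal payoffs (K − S): max(-21.25, 0) = 0, max(-5.382, 0) = 0, max(7.727, 0) = 7.727, max(18.56, 0) = 18.56
Node uu (S = 79.35): continuation = e^(−0.01)·[0.3003·0.0000 + 0.6997·0.0000] = 0.0000; exercise value = 0.0000 ≤ continuation, so V_uu = 0.0000
Node ud (S = 65.55): continuation = e^(−0.01)·[0.3003·0.0000 + 0.6997·7.7275] = 5.3535; exercise value = 4.4500 ≤ continuation, so V_ud = 5.3535
Node dd (S = 54.15): continuation = e^(−0.01)·[0.3003·7.7275 + 0.6997·18.5575] = 15.1535; exercise value = 15.8500 > continuation, so V_dd = 15.8500 (exercise)
Node u (S = 69): continuation = e^(−0.01)·[0.3003·0.0000 + 0.6997·5.3535] = 3.7088; exercise value = 1.0000 ≤ continuation, so V_u = 3.7088
Node d (S = 57): continuation = e^(−0.01)·[0.3003·5.3535 + 0.6997·15.8500] = 12.5721; exercise value = 13.0000 > continuation, so V_d = 13.0000 (exercise)
Node 0 (S = 60): continuation = e^(−0.01)·[0.3003·3.7088 + 0.6997·13.0000] = 10.1087; exercise value = 10.0000 ≤ continuation, so V_0 = 10.1087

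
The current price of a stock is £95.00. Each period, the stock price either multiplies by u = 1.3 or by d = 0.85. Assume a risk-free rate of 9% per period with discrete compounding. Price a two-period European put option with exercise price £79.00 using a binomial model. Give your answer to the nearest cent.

Risk-neutral probability p = (1 + 0.09 − 0.85)/(1.3 − 0.85) = 0.2400/0.4500 = 0.5333
Terminal stock prices: S_uu = 160.6, S_ud = 105, S_dd = 68.64
Terminal payoffs (K − S): max(-81.55, 0) = 0, max(-25.97, 0) = 0, max(10.36, 0) = 10.36
Node u (S = 123.5): V_u = 1/1.09·[0.5333·0.0000 + 0.4667·0.0000] = 0.0000
Node d (S = 80.75): V_d = 1/1.09·[0.5333·0.0000 + 0.4667·10.3625] = 4.4365
Node 0 (S = 95): V_0 = 1/1.09·[0.5333·0.0000 + 0.4667·4.4365] = 1.8994

£1.90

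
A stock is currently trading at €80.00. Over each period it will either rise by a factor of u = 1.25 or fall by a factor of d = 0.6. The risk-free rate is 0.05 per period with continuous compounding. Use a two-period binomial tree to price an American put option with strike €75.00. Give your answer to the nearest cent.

Risk-neutral probability p = (e^0.05 − 0.6)/(1.25 − 0.6) = 0.4513/0.6500 = 0.6943
Terminal stock prices: S_uu = 125, S_ud = 60, S_dd = 28.8
Terminal payoffs (K − S): max(-50, 0) = 0, max(15, 0) = 15, max(46.2, 0) = 46.2
Node u (S = 100): continuation = e^(−0.05)·[0.6943·0.0000 + 0.3057·15.0000] = 4.3624; exercise value = 0.0000 ≤ continuation, so V_u = 4.3624
Node d (S = 48): continuation = e^(−0.05)·[0.6943·15.0000 + 0.3057·46.2000] = 23.3422; exercise value = 27.0000 > continuation, so V_d = 27.0000 (exercise)
Node 0 (S = 80): continuation = e^(−0.05)·[0.6943·4.3624 + 0.3057·27.0000] = 10.7332; exercise value = 0.0000 ≤ continuation, so V_0 = 10.7332

€10.73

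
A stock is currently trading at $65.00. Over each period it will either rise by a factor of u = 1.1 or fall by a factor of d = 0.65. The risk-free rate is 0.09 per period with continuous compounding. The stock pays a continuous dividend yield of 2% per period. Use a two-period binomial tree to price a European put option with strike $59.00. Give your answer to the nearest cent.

Per-period risk-free factor R = e^0.09 = 1.0942; dividend-adjusted growth = e^(0.09−0.02) = 1.0725.
Risk-neutral probability p = (1.0725 − 0.65)/(1.1 − 0.65) = 0.4225/0.4500 = 0.9389
Terminal stock prices: S_uu = 78.65, S_ud = 46.48, S_dd = 27.46
Terminal payoffs (K − S): max(-19.65, 0) = 0, max(12.52, 0) = 12.52, max(31.54, 0) = 31.54
Node u (S = 71.5): V_u = e^(−0.09)·[0.9389·0.0000 + 0.0611·12.5250] = 0.6993
Node d (S = 42.25): V_d = e^(−0.09)·[0.9389·12.5250 + 0.0611·31.5375] = 12.5085
Node 0 (S = 65): V_0 = e^(−0.09)·[0.9389·0.6993 + 0.0611·12.5085] = 1.2985

$1.30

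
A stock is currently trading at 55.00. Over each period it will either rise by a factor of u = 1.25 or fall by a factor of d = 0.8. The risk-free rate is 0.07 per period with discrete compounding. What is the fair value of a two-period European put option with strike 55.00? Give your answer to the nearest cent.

2.77

Risk-neutral probability p = (1 + 0.07 − 0.8)/(1.25 − 0.8) = 0.2700/0.4500 = 0.6000
Terminal stock prices: S_uu = 85.94, S_ud = 55, S_dd = 35.2
Terminal payoffs (K − S): max(-30.94, 0) = 0, max(0, 0) = 0, max(19.8, 0) = 19.8
Node u (S = 68.75): V_u = 1/1.07·[0.6000·0.0000 + 0.4000·0.0000] = 0.0000
Node d (S = 44): V_d = 1/1.07·[0.6000·0.0000 + 0.4000·19.8000] = 7.4019
Node 0 (S = 55): V_0 = 1/1.07·[0.6000·0.0000 + 0.4000·7.4019] = 2.7671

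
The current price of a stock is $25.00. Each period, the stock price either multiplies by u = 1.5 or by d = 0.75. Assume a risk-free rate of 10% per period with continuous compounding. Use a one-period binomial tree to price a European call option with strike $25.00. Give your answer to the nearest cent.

Risk-neutral probability p = (e^0.1 − 0.75)/(1.5 − 0.75) = 0.3552/0.7500 = 0.4736
Terminal stock prices: S_u = 37.5, S_d = 18.75
Terminal payoffs (S − K): max(12.5, 0) = 12.5, max(-6.25, 0) = 0
Node 0 (S = 25): V_0 = e^(−0.1)·[0.4736·12.5000 + 0.5264·0.0000] = 5.3562

$5.36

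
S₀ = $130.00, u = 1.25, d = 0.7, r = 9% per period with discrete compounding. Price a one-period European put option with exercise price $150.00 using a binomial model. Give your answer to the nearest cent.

Risk-neutral probability p = (1 + 0.09 − 0.7)/(1.25 − 0.7) = 0.3900/0.5500 = 0.7091
Terminal stock prices: S_u = 162.5, S_d = 91
Terminal payoffs (K − S): max(-12.5, 0) = 0, max(59, 0) = 59
Node 0 (S = 130): V_0 = 1/1.09·[0.7091·0.0000 + 0.2909·59.0000] = 15.7465

$15.75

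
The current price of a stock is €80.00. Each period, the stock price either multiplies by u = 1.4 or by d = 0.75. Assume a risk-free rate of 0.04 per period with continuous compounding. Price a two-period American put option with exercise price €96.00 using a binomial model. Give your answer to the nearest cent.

€21.85

Risk-neutral probability p = (e^0.04 − 0.75)/(1.4 − 0.75) = 0.2908/0.6500 = 0.4474
Terminal stock prices: S_uu = 156.8, S_ud = 84, S_dd = 45
Terminal payoffs (K − S): max(-60.8, 0) = 0, max(12, 0) = 12, max(51, 0) = 51
Node u (S = 112): continuation = e^(−0.04)·[0.4474·0.0000 + 0.5526·12.0000] = 6.3712; exercise value = 0.0000 ≤ continuation, so V_u = 6.3712
Node d (S = 60): continuation = e^(−0.04)·[0.4474·12.0000 + 0.5526·51.0000] = 32.2358; exercise value = 36.0000 > continuation, so V_d = 36.0000 (exercise)
Node 0 (S = 80): continuation = e^(−0.04)·[0.4474·6.3712 + 0.5526·36.0000] = 21.8522; exercise value = 16.0000 ≤ continuation, so V_0 = 21.8522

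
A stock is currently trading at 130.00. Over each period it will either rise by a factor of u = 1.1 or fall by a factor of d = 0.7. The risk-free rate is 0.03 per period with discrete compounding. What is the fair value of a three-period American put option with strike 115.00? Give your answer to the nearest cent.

Risk-neutral probability p = (1 + 0.03 − 0.7)/(1.1 − 0.7) = 0.3300/0.4000 = 0.8250
Terminal stock prices: S_uuu = 173, S_uud = 110.1, S_udd = 70.07, S_ddd = 44.59
Terminal payoffs (K − S): max(-58.03, 0) = 0, max(4.89, 0) = 4.89, max(44.93, 0) = 44.93, max(70.41, 0) = 70.41
Node uu (S = 157.3): continuation = 1/1.03·[0.8250·0.0000 + 0.1750·4.8900] = 0.8308; exercise value = 0.0000 ≤ continuation, so V_uu = 0.8308
Node ud (S = 100.1): continuation = 1/1.03·[0.8250·4.8900 + 0.1750·44.9300] = 11.5505; exercise value = 14.9000 > continuation, so V_ud = 14.9000 (exercise)
Node dd (S = 63.7): continuation = 1/1.03·[0.8250·44.9300 + 0.1750·70.4100] = 47.9505; exercise value = 51.3000 > continuation, so V_dd = 51.3000 (exercise)
Node u (S = 143): continuation = 1/1.03·[0.8250·0.8308 + 0.1750·14.9000] = 3.1970; exercise value = 0.0000 ≤ continuation, so V_u = 3.1970
Node d (S = 91): continuation = 1/1.03·[0.8250·14.9000 + 0.1750·51.3000] = 20.6505; exercise value = 24.0000 > continuation, so V_d = 24.0000 (exercise)
Node 0 (S = 130): continuation = 1/1.03·[0.8250·3.1970 + 0.1750·24.0000] = 6.6384; exercise value = 0.0000 ≤ continuation, so V_0 = 6.6384

6.64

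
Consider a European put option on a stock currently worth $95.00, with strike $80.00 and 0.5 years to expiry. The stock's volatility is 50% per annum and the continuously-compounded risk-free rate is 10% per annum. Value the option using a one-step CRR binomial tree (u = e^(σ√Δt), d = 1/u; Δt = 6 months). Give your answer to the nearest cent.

CRR parameters: u = e^(σ√Δt) = e^(0.5·√0.5) = 1.4241, d = 1/u = 0.7022
Per-period rate: rΔt = 0.1·0.5 = 0.05, so R = e^0.05 = 1.0513
Risk-neutral probability p = (e^0.05 − 0.7022)/(1.4241 − 0.7022) = 0.3491/0.7219 = 0.4835
Terminal stock prices: S_u = 135.3, S_d = 66.71
Terminal payoffs (K − S): max(-55.29, 0) = 0, max(13.29, 0) = 13.29
Node 0 (S = 95): V_0 = e^(−0.05)·[0.4835·0.0000 + 0.5165·13.2921] = 6.5300

$6.53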